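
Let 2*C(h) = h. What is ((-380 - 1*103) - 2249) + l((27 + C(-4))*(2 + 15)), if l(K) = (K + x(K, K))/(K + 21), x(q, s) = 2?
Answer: -1218045/446 ≈ -2731.0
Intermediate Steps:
C(h) = h/2
l(K) = (2 + K)/(21 + K) (l(K) = (K + 2)/(K + 21) = (2 + K)/(21 + K))
((-380 - 1*103) - 2249) + l((27 + C(-4))*(2 + 15)) = ((-380 - 1*103) - 2249) + (2 + (27 + (½)*(-4))*(2 + 15))/(21 + (27 + (½)*(-4))*(2 + 15)) = ((-380 - 103) - 2249) + (2 + (27 - 2)*17)/(21 + (27 - 2)*17) = (-483 - 2249) + (2 + 25*17)/(21 + 25*17) = -2732 + (2 + 425)/(21 + 425) = -2732 + 427/446 = -1218045/446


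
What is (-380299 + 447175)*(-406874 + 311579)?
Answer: -6372948420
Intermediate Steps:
(-380299 + 447175)*(-406874 + 311579) = 66876*(-95295) = -6372948420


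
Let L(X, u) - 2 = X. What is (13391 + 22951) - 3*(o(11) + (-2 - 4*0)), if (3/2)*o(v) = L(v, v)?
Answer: 36322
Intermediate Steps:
L(X, u) = 2 + X
o(v) = 4/3 + 2*v/3 (o(v) = 2*(2 + v)/3 = 4/3 + 2*v/3)
(13391 + 22951) - 3*(o(11) + (-2 - 4*0)) = (13391 + 22951) - 3*((4/3 + (⅔)*11) + (-2 - 4*0)) = 36342 - 3*((4/3 + 22/3) + (-2 + 0)) = 36342 - 3*(26/3 - 2) = 36342 - 3*20/3 = 36342 - 1*20 = 36342 - 20 = 36322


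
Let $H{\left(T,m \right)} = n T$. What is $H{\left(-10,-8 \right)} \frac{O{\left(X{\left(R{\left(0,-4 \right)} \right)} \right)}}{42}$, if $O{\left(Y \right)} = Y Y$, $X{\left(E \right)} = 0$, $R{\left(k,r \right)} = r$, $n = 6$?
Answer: $0$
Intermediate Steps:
$O{\left(Y \right)} = Y^{2}$
$H{\left(T,m \right)} = 6 T$
$H{\left(-10,-8 \right)} \frac{O{\left(X{\left(R{\left(0,-4 \right)} \right)} \right)}}{42} = 6 \left(-10\right) \frac{0^{2}}{42} = - 60 \cdot 0 \cdot \frac{1}{42} = \left(-60\right) 0 = 0$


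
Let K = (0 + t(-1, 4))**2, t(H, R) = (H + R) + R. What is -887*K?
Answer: -43463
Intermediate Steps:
t(H, R) = H + 2*R
K = 49 (K = (0 + (-1 + 2*4))**2 = (0 + (-1 + 8))**2 = (0 + 7)**2 = 7**2 = 49)
-887*K = -887*49 = -43463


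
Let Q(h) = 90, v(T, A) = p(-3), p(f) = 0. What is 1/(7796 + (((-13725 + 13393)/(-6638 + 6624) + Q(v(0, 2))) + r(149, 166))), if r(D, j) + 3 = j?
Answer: 7/56509 ≈ 0.00012387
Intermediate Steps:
r(D, j) = -3 + j
v(T, A) = 0
1/(7796 + (((-13725 + 13393)/(-6638 + 6624) + Q(v(0, 2))) + r(149, 166))) = 1/(7796 + (((-13725 + 13393)/(-6638 + 6624) + 90) + (-3 + 166))) = 1/(7796 + ((-332/(-14) + 90) + 163)) = 1/(7796 + ((-332*(-1/14) + 90) + 163)) = 1/(7796 + ((166/7 + 90) + 163)) = 1/(7796 + (796/7 + 163)) = 1/(7796 + 1937/7) = 1/(56509/7) = 7/56509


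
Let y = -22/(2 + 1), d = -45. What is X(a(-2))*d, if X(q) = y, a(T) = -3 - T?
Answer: 330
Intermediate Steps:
y = -22/3 ≈ -7.3333
X(q) = -22/3
X(a(-2))*d = -22/3*(-45) = 330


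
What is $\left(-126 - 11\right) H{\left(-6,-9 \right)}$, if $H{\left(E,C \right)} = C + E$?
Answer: $2055$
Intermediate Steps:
$\left(-126 - 11\right) H{\left(-6,-9 \right)} = \left(-126 - 11\right) \left(-9 - 6\right) = \left(-137\right) \left(-15\right) = 2055$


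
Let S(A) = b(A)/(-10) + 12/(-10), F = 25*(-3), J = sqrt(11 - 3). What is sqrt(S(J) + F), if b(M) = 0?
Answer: I*sqrt(1905)/5 ≈ 8.7293*I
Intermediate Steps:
J = 2*sqrt(2) (J = sqrt(8) = 2*sqrt(2) ≈ 2.8284)
F = -75
S(A) = -6/5 (S(A) = 0/(-10) + 12/(-10) = 0*(-1/10) + 12*(-1/10) = 0 - 6/5 = -6/5)
sqrt(S(J) + F) = sqrt(-6/5 - 75) = sqrt(-381/5) = I*sqrt(1905)/5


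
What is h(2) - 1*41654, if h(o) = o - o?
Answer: -41654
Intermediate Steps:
h(o) = 0
h(2) - 1*41654 = 0 - 1*41654 = 0 - 41654 = -41654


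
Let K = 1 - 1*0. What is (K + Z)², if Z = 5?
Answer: 36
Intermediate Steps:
K = 1 (K = 1 + 0 = 1)
(K + Z)² = (1 + 5)² = 6² = 36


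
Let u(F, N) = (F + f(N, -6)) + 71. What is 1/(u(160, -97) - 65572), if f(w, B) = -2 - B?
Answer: -1/65337 ≈ -1.5305e-5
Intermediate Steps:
u(F, N) = 75 + F (u(F, N) = (F + (-2 - 1*(-6))) + 71 = (F + (-2 + 6)) + 71 = (F + 4) + 71 = (4 + F) + 71 = 75 + F)
1/(u(160, -97) - 65572) = 1/((75 + 160) - 65572) = 1/(235 - 65572) = 1/(-65337) = -1/65337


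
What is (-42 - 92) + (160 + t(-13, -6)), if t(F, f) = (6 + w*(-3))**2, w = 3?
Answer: 35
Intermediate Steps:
t(F, f) = 9 (t(F, f) = (6 + 3*(-3))**2 = (6 - 9)**2 = (-3)**2 = 9)
(-42 - 92) + (160 + t(-13, -6)) = (-42 - 92) + (160 + 9) = -134 + 169 = 35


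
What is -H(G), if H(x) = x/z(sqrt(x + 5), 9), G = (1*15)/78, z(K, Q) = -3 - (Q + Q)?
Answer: 5/546 ≈ 0.0091575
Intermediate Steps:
z(K, Q) = -3 - 2*Q
G = 5/26 (G = 15*(1/78) = 5/26 ≈ 0.19231)
H(x) = -x/21 (H(x) = x/(-3 - 2*9) = x/(-3 - 18) = x/(-21) = x*(-1/21) = -x/21)
-H(G) = -(-1)*5/(21*26) = -1*(-5/546) = 5/546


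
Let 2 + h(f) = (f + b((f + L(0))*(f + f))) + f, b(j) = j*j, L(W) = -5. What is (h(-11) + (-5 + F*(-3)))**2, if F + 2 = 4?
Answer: 15343529161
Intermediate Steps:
F = 2 (F = -2 + 4 = 2)
b(j) = j**2
h(f) = -2 + 2*f + 4*f**2*(-5 + f)**2 (h(f) = -2 + ((f + ((f - 5)*(f + f))**2) + f) = -2 + ((f + ((-5 + f)*(2*f))**2) + f) = -2 + ((f + (2*f*(-5 + f))**2) + f) = -2 + ((f + 4*f**2*(-5 + f)**2) + f) = -2 + (2*f + 4*f**2*(-5 + f)**2) = -2 + 2*f + 4*f**2*(-5 + f)**2)
(h(-11) + (-5 + F*(-3)))**2 = ((-2 + 2*(-11) + 4*(-11)**2*(-5 - 11)**2) + (-5 + 2*(-3)))**2 = ((-2 - 22 + 4*121*(-16)**2) + (-5 - 6))**2 = ((-2 - 22 + 4*121*256) - 11)**2 = ((-2 - 22 + 123904) - 11)**2 = (123880 - 11)**2 = 123869**2 = 15343529161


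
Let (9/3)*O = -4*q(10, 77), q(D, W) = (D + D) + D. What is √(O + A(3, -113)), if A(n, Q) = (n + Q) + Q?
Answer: I*√263 ≈ 16.217*I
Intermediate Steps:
q(D, W) = 3*D (q(D, W) = 2*D + D = 3*D)
A(n, Q) = n + 2*Q (A(n, Q) = (Q + n) + Q = n + 2*Q)
O = -40 (O = (-12*10)/3 = (-4*30)/3 = (⅓)*(-120) = -40)
√(O + A(3, -113)) = √(-40 + (3 + 2*(-113))) = √(-40 + (3 - 226)) = √(-40 - 223) = √(-263) = I*√263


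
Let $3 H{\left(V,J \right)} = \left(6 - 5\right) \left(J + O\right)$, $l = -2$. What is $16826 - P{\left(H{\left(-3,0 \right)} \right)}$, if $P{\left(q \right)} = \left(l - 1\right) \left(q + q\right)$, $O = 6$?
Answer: $16838$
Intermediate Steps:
$H{\left(V,J \right)} = 2 + \frac{J}{3}$ ($H{\left(V,J \right)} = \frac{\left(6 - 5\right) \left(J + 6\right)}{3} = \frac{\left(6 - 5\right) \left(6 + J\right)}{3} = \frac{1 \left(6 + J\right)}{3} = \frac{6 + J}{3} = 2 + \frac{J}{3}$)
$P{\left(q \right)} = - 6 q$ ($P{\left(q \right)} = \left(-2 - 1\right) \left(q + q\right) = - 3 \cdot 2 q = - 6 q$)
$16826 - P{\left(H{\left(-3,0 \right)} \right)} = 16826 - - 6 \left(2 + \frac{1}{3} \cdot 0\right) = 16826 - - 6 \left(2 + 0\right) = 16826 - \left(-6\right) 2 = 16826 - -12 = 16826 + 12 = 16838$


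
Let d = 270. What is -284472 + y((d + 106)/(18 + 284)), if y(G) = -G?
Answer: -42955460/151 ≈ -2.8447e+5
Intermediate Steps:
-284472 + y((d + 106)/(18 + 284)) = -284472 - (270 + 106)/(18 + 284) = -284472 - 376/302 = -284472 - 1*188/151 = -284472 - 188/151 = -42955460/151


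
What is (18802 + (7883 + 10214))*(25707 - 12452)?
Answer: 489096245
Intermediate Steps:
(18802 + (7883 + 10214))*(25707 - 12452) = (18802 + 18097)*13255 = 36899*13255 = 489096245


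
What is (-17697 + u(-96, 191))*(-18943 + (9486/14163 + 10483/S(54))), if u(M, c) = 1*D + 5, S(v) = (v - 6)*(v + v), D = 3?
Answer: 8199536685201589/24473664 ≈ 3.3503e+8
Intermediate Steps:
S(v) = 2*v*(-6 + v) (S(v) = (-6 + v)*(2*v) = 2*v*(-6 + v))
u(M, c) = 8 (u(M, c) = 1*3 + 5 = 3 + 5 = 8)
(-17697 + u(-96, 191))*(-18943 + (9486/14163 + 10483/S(54))) = (-17697 + 8)*(-18943 + (9486/14163 + 10483/((2*54*(-6 + 54))))) = -17689*(-18943 + (9486*(1/14163) + 10483/((2*54*48)))) = -17689*(-18943 + (3162/4721 + 10483/5184)) = -17689*(-18943 + 65882051/24473664) = -17689*(-463538735101/24473664) = 8199536685201589/24473664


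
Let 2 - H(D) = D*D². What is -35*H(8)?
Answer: 17850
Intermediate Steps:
H(D) = 2 - D³ (H(D) = 2 - D*D² = 2 - D³)
-35*H(8) = -35*(2 - 1*8³) = -35*(2 - 1*512) = -35*(2 - 512) = -35*(-510) = 17850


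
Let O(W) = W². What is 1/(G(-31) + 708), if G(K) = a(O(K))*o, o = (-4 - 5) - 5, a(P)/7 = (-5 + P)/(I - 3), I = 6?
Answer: -3/91564 ≈ -3.2764e-5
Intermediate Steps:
a(P) = -35/3 + 7*P/3 (a(P) = 7*((-5 + P)/(6 - 3)) = 7*((-5 + P)/3) = 7*((-5 + P)*(⅓)) = 7*(-5/3 + P/3) = -35/3 + 7*P/3)
o = -14 (o = -9 - 5 = -14)
G(K) = 490/3 - 98*K²/3 (G(K) = (-35/3 + 7*K²/3)*(-14) = 490/3 - 98*K²/3)
1/(G(-31) + 708) = 1/((490/3 - 98/3*(-31)²) + 708) = 1/((490/3 - 98/3*961) + 708) = 1/((490/3 - 94178/3) + 708) = 1/(-93688/3 + 708) = 1/(-91564/3) = -3/91564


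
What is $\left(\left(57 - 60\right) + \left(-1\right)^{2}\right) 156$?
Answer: $-312$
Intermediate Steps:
$\left(\left(57 - 60\right) + \left(-1\right)^{2}\right) 156 = \left(-3 + 1\right) 156 = \left(-2\right) 156 = -312$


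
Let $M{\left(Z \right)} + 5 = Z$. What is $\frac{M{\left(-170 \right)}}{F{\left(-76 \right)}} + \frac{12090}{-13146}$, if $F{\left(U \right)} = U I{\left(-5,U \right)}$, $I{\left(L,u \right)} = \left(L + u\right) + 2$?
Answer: $- \frac{12481485}{13154764} \approx -0.94882$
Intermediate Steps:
$I{\left(L,u \right)} = 2 + L + u$
$M{\left(Z \right)} = -5 + Z$
$F{\left(U \right)} = U \left(-3 + U\right)$ ($F{\left(U \right)} = U \left(2 - 5 + U\right) = U \left(-3 + U\right)$)
$\frac{M{\left(-170 \right)}}{F{\left(-76 \right)}} + \frac{12090}{-13146} = \frac{-5 - 170}{\left(-76\right) \left(-3 - 76\right)} + \frac{12090}{-13146} = - \frac{175}{\left(-76\right) \left(-79\right)} + 12090 \left(- \frac{1}{13146}\right) = - \frac{175}{6004} - \frac{2015}{2191} = - \frac{12481485}{13154764}$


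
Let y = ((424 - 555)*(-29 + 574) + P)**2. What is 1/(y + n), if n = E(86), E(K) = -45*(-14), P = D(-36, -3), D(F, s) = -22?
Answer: 1/5100388519 ≈ 1.9606e-10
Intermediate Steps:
P = -22
E(K) = 630
n = 630
y = 5100387889 (y = ((424 - 555)*(-29 + 574) - 22)**2 = (-131*545 - 22)**2 = (-71395 - 22)**2 = (-71417)**2 = 5100387889)
1/(y + n) = 1/(5100387889 + 630) = 1/5100388519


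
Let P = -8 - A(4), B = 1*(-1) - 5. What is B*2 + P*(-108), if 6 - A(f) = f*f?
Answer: -228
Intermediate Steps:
B = -6 (B = -1 - 5 = -6)
A(f) = 6 - f² (A(f) = 6 - f*f = 6 - f²)
P = 2 (P = -8 - (6 - 1*4²) = -8 - (6 - 1*16) = -8 - (6 - 16) = -8 - 1*(-10) = -8 + 10 = 2)
B*2 + P*(-108) = -6*2 + 2*(-108) = -12 - 216 = -228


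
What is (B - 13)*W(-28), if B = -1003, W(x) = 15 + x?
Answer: 13208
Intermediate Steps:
(B - 13)*W(-28) = (-1003 - 13)*(15 - 28) = -1016*(-13) = 13208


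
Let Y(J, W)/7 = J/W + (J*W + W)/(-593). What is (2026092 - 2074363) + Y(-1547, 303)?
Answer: -7686149608/179679 ≈ -42777.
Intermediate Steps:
Y(J, W) = -7*W/593 + 7*J/W - 7*J*W/593 (Y(J, W) = 7*(J/W + (J*W + W)/(-593)) = 7*(J/W + (W + J*W)*(-1/593)) = 7*(J/W + (-W/593 - J*W/593)) = 7*(-W/593 + J/W - J*W/593) = -7*W/593 + 7*J/W - 7*J*W/593)
(2026092 - 2074363) + Y(-1547, 303) = (2026092 - 2074363) + (7/593)*(593*(-1547) - 1*303²*(1 - 1547))/303 = -48271 + (7/593)*(1/303)*(-917371 - 1*91809*(-1546)) = -48271 + (7/593)*(1/303)*(-917371 + 141936714) = -48271 + (7/593)*(1/303)*141019343 = -48271 + 987135401/179679 = -7686149608/179679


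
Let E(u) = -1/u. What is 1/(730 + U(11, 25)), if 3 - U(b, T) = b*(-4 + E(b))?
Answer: 1/778 ≈ 0.0012853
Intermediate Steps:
U(b, T) = 3 - b*(-4 - 1/b)
1/(730 + U(11, 25)) = 1/(730 + (4 + 4*11)) = 1/(730 + (4 + 44)) = 1/(730 + 48) = 1/778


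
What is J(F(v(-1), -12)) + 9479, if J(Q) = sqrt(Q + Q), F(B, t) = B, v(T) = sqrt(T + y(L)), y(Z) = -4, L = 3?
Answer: 9479 + 5**(1/4)*(1 + I) ≈ 9480.5 + 1.4953*I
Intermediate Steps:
v(T) = sqrt(-4 + T) (v(T) = sqrt(T - 4) = sqrt(-4 + T))
J(Q) = sqrt(2)*sqrt(Q) (J(Q) = sqrt(2*Q) = sqrt(2)*sqrt(Q))
J(F(v(-1), -12)) + 9479 = sqrt(2)*sqrt(sqrt(-4 - 1)) + 9479 = sqrt(2)*sqrt(sqrt(-5)) + 9479 = sqrt(2)*sqrt(I*sqrt(5)) + 9479 = sqrt(2)*(5**(1/4)*sqrt(I)) + 9479 = sqrt(2)*5**(1/4)*sqrt(I) + 9479 = 9479 + sqrt(2)*5**(1/4)*sqrt(I)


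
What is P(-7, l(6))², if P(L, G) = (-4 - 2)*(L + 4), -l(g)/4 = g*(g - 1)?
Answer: 324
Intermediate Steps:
l(g) = -4*g*(-1 + g) (l(g) = -4*g*(g - 1) = -4*g*(-1 + g))
P(L, G) = -24 - 6*L (P(L, G) = -6*(4 + L) = -24 - 6*L)
P(-7, l(6))² = (-24 - 6*(-7))² = (-24 + 42)² = 18² = 324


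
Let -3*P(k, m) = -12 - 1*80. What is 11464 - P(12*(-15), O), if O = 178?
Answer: 34300/3 ≈ 11433.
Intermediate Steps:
P(k, m) = 92/3 (P(k, m) = -(-12 - 1*80)/3 = -(-12 - 80)/3 = -⅓*(-92) = 92/3)
11464 - P(12*(-15), O) = 11464 - 1*92/3 = 11464 - 92/3 = 34300/3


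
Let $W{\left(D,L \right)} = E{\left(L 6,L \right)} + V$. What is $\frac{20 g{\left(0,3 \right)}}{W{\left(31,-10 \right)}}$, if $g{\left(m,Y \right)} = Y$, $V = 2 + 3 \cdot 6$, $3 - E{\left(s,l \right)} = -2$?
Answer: $\frac{12}{5} \approx 2.4$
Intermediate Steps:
$E{\left(s,l \right)} = 5$ ($E{\left(s,l \right)} = 3 - -2 = 3 + 2 = 5$)
$V = 20$ ($V = 2 + 18 = 20$)
$W{\left(D,L \right)} = 25$ ($W{\left(D,L \right)} = 5 + 20 = 25$)
$\frac{20 g{\left(0,3 \right)}}{W{\left(31,-10 \right)}} = \frac{20 \cdot 3}{25} = 60 \cdot \frac{1}{25} = \frac{12}{5}$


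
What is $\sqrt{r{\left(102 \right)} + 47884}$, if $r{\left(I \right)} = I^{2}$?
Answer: $4 \sqrt{3643} \approx 241.43$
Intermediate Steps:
$\sqrt{r{\left(102 \right)} + 47884} = \sqrt{102^{2} + 47884} = \sqrt{10404 + 47884} = \sqrt{58288} = 4 \sqrt{3643}$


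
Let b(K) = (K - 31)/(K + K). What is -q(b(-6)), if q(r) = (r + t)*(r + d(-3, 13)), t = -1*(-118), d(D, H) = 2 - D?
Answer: -140941/144 ≈ -978.76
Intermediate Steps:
t = 118
b(K) = (-31 + K)/(2*K) (b(K) = (-31 + K)/((2*K)) = (-31 + K)*(1/(2*K)) = (-31 + K)/(2*K))
q(r) = (5 + r)*(118 + r) (q(r) = (r + 118)*(r + (2 - 1*(-3))) = (118 + r)*(r + (2 + 3)) = (118 + r)*(r + 5) = (118 + r)*(5 + r) = (5 + r)*(118 + r))
-q(b(-6)) = -(590 + ((½)*(-31 - 6)/(-6))² + 123*((½)*(-31 - 6)/(-6))) = -(590 + ((½)*(-⅙)*(-37))² + 123*((½)*(-⅙)*(-37))) = -(590 + (37/12)² + 123*(37/12)) = -(590 + 1369/144 + 1517/4) = -1*140941/144 = -140941/144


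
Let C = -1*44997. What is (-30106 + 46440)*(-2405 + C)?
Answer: -774264268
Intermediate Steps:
C = -44997
(-30106 + 46440)*(-2405 + C) = (-30106 + 46440)*(-2405 - 44997) = 16334*(-47402) = -774264268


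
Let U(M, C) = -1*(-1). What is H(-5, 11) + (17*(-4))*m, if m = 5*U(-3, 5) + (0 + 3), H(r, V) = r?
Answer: -549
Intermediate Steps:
U(M, C) = 1
m = 8 (m = 5*1 + (0 + 3) = 5 + 3 = 8)
H(-5, 11) + (17*(-4))*m = -5 + (17*(-4))*8 = -5 - 68*8 = -5 - 544 = -549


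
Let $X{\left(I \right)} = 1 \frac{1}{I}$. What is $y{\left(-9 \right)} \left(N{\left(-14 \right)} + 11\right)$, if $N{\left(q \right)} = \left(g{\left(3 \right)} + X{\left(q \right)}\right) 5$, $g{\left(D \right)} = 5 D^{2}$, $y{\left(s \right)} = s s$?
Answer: $\frac{267219}{14} \approx 19087.0$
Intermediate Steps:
$y{\left(s \right)} = s^{2}$
$X{\left(I \right)} = \frac{1}{I}$
$N{\left(q \right)} = 225 + \frac{5}{q}$ ($N{\left(q \right)} = \left(5 \cdot 3^{2} + \frac{1}{q}\right) 5 = \left(5 \cdot 9 + \frac{1}{q}\right) 5 = \left(45 + \frac{1}{q}\right) 5 = 225 + \frac{5}{q}$)
$y{\left(-9 \right)} \left(N{\left(-14 \right)} + 11\right) = \left(-9\right)^{2} \left(\left(225 + \frac{5}{-14}\right) + 11\right) = 81 \left(\left(225 + 5 \left(- \frac{1}{14}\right)\right) + 11\right) = 81 \left(\left(225 - \frac{5}{14}\right) + 11\right) = 81 \left(\frac{3145}{14} + 11\right) = 81 \cdot \frac{3299}{14} = \frac{267219}{14}$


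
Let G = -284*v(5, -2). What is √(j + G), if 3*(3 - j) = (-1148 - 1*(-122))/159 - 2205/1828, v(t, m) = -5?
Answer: √3345241730659/48442 ≈ 37.756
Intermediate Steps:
G = 1420 (G = -284*(-5) = 1420)
j = 537999/96884 (j = 3 - ((-1148 - 1*(-122))/159 - 2205/1828)/3 = 3 - ((-1148 + 122)*(1/159) - 2205*1/1828)/3 = 3 - (-1026*1/159 - 2205/1828)/3 = 3 - (-342/53 - 2205/1828)/3 = 3 - ⅓*(-742041/96884) = 3 + 247347/96884 = 537999/96884 ≈ 5.5530)
√(j + G) = √(537999/96884 + 1420) = √(138113279/96884) = √3345241730659/48442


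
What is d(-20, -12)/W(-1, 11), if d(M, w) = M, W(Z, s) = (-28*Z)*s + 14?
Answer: -10/161 ≈ -0.062112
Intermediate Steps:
W(Z, s) = 14 - 28*Z*s (W(Z, s) = -28*Z*s + 14 = 14 - 28*Z*s)
d(-20, -12)/W(-1, 11) = -20/(14 - 28*(-1)*11) = -20/(14 + 308) = -20/322 = -20*1/322 = -10/161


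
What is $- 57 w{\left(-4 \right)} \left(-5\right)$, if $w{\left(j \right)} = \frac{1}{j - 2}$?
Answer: $- \frac{95}{2} \approx -47.5$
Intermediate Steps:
$w{\left(j \right)} = \frac{1}{-2 + j}$
$- 57 w{\left(-4 \right)} \left(-5\right) = - 57 \frac{1}{-2 - 4} \left(-5\right) = - 57 \frac{1}{-6} \left(-5\right) = - 57 \left(\left(- \frac{1}{6}\right) \left(-5\right)\right) = \left(-57\right) \frac{5}{6} = - \frac{95}{2}$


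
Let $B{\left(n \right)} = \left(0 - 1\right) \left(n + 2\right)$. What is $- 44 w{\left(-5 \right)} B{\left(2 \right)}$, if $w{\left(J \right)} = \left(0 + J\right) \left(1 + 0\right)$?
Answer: $-880$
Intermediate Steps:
$B{\left(n \right)} = -2 - n$ ($B{\left(n \right)} = - (2 + n) = -2 - n$)
$w{\left(J \right)} = J$ ($w{\left(J \right)} = J 1 = J$)
$- 44 w{\left(-5 \right)} B{\left(2 \right)} = \left(-44\right) \left(-5\right) \left(-2 - 2\right) = 220 \left(-2 - 2\right) = 220 \left(-4\right) = -880$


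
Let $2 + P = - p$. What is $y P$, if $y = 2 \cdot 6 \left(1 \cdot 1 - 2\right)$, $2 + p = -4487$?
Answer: $-53844$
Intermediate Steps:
$p = -4489$ ($p = -2 - 4487 = -4489$)
$y = -12$ ($y = 12 \left(1 - 2\right) = 12 \left(-1\right) = -12$)
$P = 4487$ ($P = -2 - -4489 = -2 + 4489 = 4487$)
$y P = \left(-12\right) 4487 = -53844$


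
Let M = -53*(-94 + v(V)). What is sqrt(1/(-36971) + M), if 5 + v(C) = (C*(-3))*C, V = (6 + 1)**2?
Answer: 5*sqrt(21159240982363)/36971 ≈ 622.10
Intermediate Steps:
V = 49 (V = 7**2 = 49)
v(C) = -5 - 3*C**2 (v(C) = -5 + (C*(-3))*C = -5 + (-3*C)*C = -5 - 3*C**2)
M = 387006 (M = -53*(-94 + (-5 - 3*49**2)) = -53*(-94 + (-5 - 3*2401)) = -53*(-94 + (-5 - 7203)) = -53*(-94 - 7208) = -53*(-7302) = 387006)
sqrt(1/(-36971) + M) = sqrt(1/(-36971) + 387006) = sqrt(-1/36971 + 387006) = sqrt(14307998825/36971) = 5*sqrt(21159240982363)/36971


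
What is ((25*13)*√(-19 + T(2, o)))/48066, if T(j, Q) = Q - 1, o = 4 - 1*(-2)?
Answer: 325*I*√14/48066 ≈ 0.025299*I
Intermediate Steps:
o = 6 (o = 4 + 2 = 6)
T(j, Q) = -1 + Q
((25*13)*√(-19 + T(2, o)))/48066 = ((25*13)*√(-19 + (-1 + 6)))/48066 = (325*√(-19 + 5))*(1/48066) = (325*√(-14))*(1/48066) = (325*(I*√14))*(1/48066) = (325*I*√14)*(1/48066) = 325*I*√14/48066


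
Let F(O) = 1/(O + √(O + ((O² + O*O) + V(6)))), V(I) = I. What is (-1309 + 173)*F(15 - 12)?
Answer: 568/3 - 568*√3/3 ≈ -138.60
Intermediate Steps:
F(O) = 1/(O + √(6 + O + 2*O²)) (F(O) = 1/(O + √(O + ((O² + O*O) + 6))) = 1/(O + √(O + ((O² + O²) + 6))) = 1/(O + √(O + (2*O² + 6))) = 1/(O + √(O + (6 + 2*O²))) = 1/(O + √(6 + O + 2*O²)))
(-1309 + 173)*F(15 - 12) = (-1309 + 173)/((15 - 12) + √(6 + (15 - 12) + 2*(15 - 12)²)) = -1136/(3 + √(6 + 3 + 2*3²)) = -1136/(3 + √(6 + 3 + 2*9)) = -1136/(3 + √(6 + 3 + 18)) = -1136/(3 + √27) = -1136/(3 + 3*√3)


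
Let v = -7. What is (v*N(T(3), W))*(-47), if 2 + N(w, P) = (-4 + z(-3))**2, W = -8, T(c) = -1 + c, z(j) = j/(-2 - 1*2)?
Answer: 45073/16 ≈ 2817.1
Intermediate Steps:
z(j) = -j/4 (z(j) = j/(-2 - 2) = j/(-4) = j*(-1/4) = -j/4)
N(w, P) = 137/16 (N(w, P) = -2 + (-4 - 1/4*(-3))**2 = -2 + (-4 + 3/4)**2 = -2 + (-13/4)**2 = -2 + 169/16 = 137/16)
(v*N(T(3), W))*(-47) = -7*137/16*(-47) = -959/16*(-47) = 45073/16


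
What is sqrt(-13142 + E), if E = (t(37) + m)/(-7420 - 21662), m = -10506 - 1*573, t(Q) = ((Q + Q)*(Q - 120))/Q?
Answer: I*sqrt(11114686691718)/29082 ≈ 114.64*I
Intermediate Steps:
t(Q) = -240 + 2*Q (t(Q) = ((2*Q)*(-120 + Q))/Q = (2*Q*(-120 + Q))/Q = -240 + 2*Q)
m = -11079 (m = -10506 - 573 = -11079)
E = 11245/29082 (E = ((-240 + 2*37) - 11079)/(-7420 - 21662) = ((-240 + 74) - 11079)/(-29082) = (-166 - 11079)*(-1/29082) = -11245*(-1/29082) = 11245/29082 ≈ 0.38667)
sqrt(-13142 + E) = sqrt(-13142 + 11245/29082) = sqrt(-382184399/29082) = I*sqrt(11114686691718)/29082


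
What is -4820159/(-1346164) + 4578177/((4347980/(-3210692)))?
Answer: -4946850048623141639/1463273537180 ≈ -3.3807e+6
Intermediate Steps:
-4820159/(-1346164) + 4578177/((4347980/(-3210692))) = -4820159*(-1/1346164) + 4578177/((4347980*(-1/3210692))) = 4820159/1346164 + 4578177/(-1086995/802673) = 4820159/1346164 + 4578177*(-802673/1086995) = 4820159/1346164 - 3674779067121/1086995 = -4946850048623141639/1463273537180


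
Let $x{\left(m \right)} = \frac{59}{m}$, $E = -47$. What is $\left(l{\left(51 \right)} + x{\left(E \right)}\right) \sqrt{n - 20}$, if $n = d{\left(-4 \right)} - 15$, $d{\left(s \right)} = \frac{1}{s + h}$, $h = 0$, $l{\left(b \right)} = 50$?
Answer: $\frac{2291 i \sqrt{141}}{94} \approx 289.41 i$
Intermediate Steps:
$d{\left(s \right)} = \frac{1}{s}$ ($d{\left(s \right)} = \frac{1}{s + 0} = \frac{1}{s}$)
$n = - \frac{61}{4}$ ($n = \frac{1}{-4} - 15 = - \frac{1}{4} - 15 = - \frac{61}{4} \approx -15.25$)
$\left(l{\left(51 \right)} + x{\left(E \right)}\right) \sqrt{n - 20} = \left(50 + \frac{59}{-47}\right) \sqrt{- \frac{61}{4} - 20} = \left(50 + 59 \left(- \frac{1}{47}\right)\right) \sqrt{- \frac{141}{4}} = \left(50 - \frac{59}{47}\right) \frac{i \sqrt{141}}{2} = \frac{2291 \frac{i \sqrt{141}}{2}}{47} = \frac{2291 i \sqrt{141}}{94}$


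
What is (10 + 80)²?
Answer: 8100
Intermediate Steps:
(10 + 80)² = 90² = 8100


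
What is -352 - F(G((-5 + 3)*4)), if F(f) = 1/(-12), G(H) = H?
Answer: -4223/12 ≈ -351.92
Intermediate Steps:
F(f) = -1/12
-352 - F(G((-5 + 3)*4)) = -352 - 1*(-1/12) = -352 + 1/12 = -4223/12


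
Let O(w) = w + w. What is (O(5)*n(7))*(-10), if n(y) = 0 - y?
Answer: 700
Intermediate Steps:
O(w) = 2*w
n(y) = -y
(O(5)*n(7))*(-10) = ((2*5)*(-1*7))*(-10) = (10*(-7))*(-10) = -70*(-10) = 700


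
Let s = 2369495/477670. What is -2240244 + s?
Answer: -214018996397/95534 ≈ -2.2402e+6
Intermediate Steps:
s = 473899/95534 (s = 2369495*(1/477670) = 473899/95534 ≈ 4.9605)
-2240244 + s = -2240244 + 473899/95534 = -214018996397/95534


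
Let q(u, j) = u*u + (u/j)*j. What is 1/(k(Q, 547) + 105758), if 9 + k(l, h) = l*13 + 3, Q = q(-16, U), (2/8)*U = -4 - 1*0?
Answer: 1/108872 ≈ 9.1851e-6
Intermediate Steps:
U = -16 (U = 4*(-4 - 1*0) = 4*(-4 + 0) = 4*(-4) = -16)
q(u, j) = u + u² (q(u, j) = u² + u = u + u²)
Q = 240 (Q = -16*(1 - 16) = -16*(-15) = 240)
k(l, h) = -6 + 13*l (k(l, h) = -9 + (l*13 + 3) = -9 + (13*l + 3) = -9 + (3 + 13*l) = -6 + 13*l)
1/(k(Q, 547) + 105758) = 1/((-6 + 13*240) + 105758) = 1/((-6 + 3120) + 105758) = 1/(3114 + 105758) = 1/108872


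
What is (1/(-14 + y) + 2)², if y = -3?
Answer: 1089/289 ≈ 3.7682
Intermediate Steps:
(1/(-14 + y) + 2)² = (1/(-14 - 3) + 2)² = (1/(-17) + 2)² = (-1/17 + 2)² = (33/17)² = 1089/289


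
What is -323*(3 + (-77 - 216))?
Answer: 93670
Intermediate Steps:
-323*(3 + (-77 - 216)) = -323*(3 - 293) = -323*(-290) = 93670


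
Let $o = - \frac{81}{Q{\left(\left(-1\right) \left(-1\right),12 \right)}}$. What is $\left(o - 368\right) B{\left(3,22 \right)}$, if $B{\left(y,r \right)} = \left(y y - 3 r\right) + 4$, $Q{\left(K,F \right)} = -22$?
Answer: $\frac{424795}{22} \approx 19309.0$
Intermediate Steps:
$B{\left(y,r \right)} = 4 + y^{2} - 3 r$ ($B{\left(y,r \right)} = \left(y^{2} - 3 r\right) + 4 = 4 + y^{2} - 3 r$)
$o = \frac{81}{22}$ ($o = - \frac{81}{-22} = \left(-81\right) \left(- \frac{1}{22}\right) = \frac{81}{22} \approx 3.6818$)
$\left(o - 368\right) B{\left(3,22 \right)} = \left(\frac{81}{22} - 368\right) \left(4 + 3^{2} - 66\right) = - \frac{8015 \left(4 + 9 - 66\right)}{22} = \left(- \frac{8015}{22}\right) \left(-53\right) = \frac{424795}{22}$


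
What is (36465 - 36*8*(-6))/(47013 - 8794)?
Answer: 38193/38219 ≈ 0.99932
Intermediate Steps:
(36465 - 36*8*(-6))/(47013 - 8794) = (36465 - 288*(-6))/38219 = (36465 + 1728)*(1/38219) = 38193*(1/38219) = 38193/38219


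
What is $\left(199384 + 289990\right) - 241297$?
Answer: $248077$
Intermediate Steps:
$\left(199384 + 289990\right) - 241297 = 489374 - 241297 = 248077$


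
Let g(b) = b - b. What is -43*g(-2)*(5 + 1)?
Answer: 0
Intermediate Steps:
g(b) = 0
-43*g(-2)*(5 + 1) = -0*(5 + 1) = -0*6 = -43*0 = 0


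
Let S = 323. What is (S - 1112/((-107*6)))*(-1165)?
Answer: -121438435/321 ≈ -3.7831e+5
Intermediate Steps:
(S - 1112/((-107*6)))*(-1165) = (323 - 1112/((-107*6)))*(-1165) = (323 - 1112/(-642))*(-1165) = (323 - 1112*(-1/642))*(-1165) = (323 + 556/321)*(-1165) = (104239/321)*(-1165) = -121438435/321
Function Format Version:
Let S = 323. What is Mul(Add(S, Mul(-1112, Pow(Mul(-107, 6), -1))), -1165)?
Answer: Rational(-121438435, 321) ≈ -3.7831e+5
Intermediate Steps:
Mul(Add(S, Mul(-1112, Pow(Mul(-107, 6), -1))), -1165) = Mul(Add(323, Mul(-1112, Pow(Mul(-107, 6), -1))), -1165) = Mul(Add(323, Mul(-1112, Pow(-642, -1))), -1165) = Mul(Add(323, Mul(-1112, Rational(-1, 642))), -1165) = Mul(Add(323, Rational(556, 321)), -1165) = Mul(Rational(104239, 321), -1165) = Rational(-121438435, 321)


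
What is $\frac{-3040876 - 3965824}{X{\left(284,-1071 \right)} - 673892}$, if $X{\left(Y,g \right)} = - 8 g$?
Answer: $\frac{1751675}{166331} \approx 10.531$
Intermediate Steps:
$\frac{-3040876 - 3965824}{X{\left(284,-1071 \right)} - 673892} = \frac{-3040876 - 3965824}{\left(-8\right) \left(-1071\right) - 673892} = - \frac{7006700}{8568 - 673892} = - \frac{7006700}{-665324} = \left(-7006700\right) \left(- \frac{1}{665324}\right) = \frac{1751675}{166331}$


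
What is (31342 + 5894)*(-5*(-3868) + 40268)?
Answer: 2219563488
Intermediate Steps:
(31342 + 5894)*(-5*(-3868) + 40268) = 37236*(19340 + 40268) = 37236*59608 = 2219563488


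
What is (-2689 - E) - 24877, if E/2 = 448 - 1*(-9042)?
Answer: -46546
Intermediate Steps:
E = 18980 (E = 2*(448 - 1*(-9042)) = 2*(448 + 9042) = 2*9490 = 18980)
(-2689 - E) - 24877 = (-2689 - 1*18980) - 24877 = (-2689 - 18980) - 24877 = -21669 - 24877 = -46546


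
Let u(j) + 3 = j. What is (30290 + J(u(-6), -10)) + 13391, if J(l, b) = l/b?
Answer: 436819/10 ≈ 43682.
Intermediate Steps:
u(j) = -3 + j
(30290 + J(u(-6), -10)) + 13391 = (30290 + (-3 - 6)/(-10)) + 13391 = (30290 - 9*(-⅒)) + 13391 = (30290 + 9/10) + 13391 = 302909/10 + 13391 = 436819/10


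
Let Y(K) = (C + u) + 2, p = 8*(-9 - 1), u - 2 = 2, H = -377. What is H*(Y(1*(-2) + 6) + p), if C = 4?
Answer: 26390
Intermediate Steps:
u = 4 (u = 2 + 2 = 4)
p = -80 (p = 8*(-10) = -80)
Y(K) = 10 (Y(K) = (4 + 4) + 2 = 8 + 2 = 10)
H*(Y(1*(-2) + 6) + p) = -377*(10 - 80) = -377*(-70) = 26390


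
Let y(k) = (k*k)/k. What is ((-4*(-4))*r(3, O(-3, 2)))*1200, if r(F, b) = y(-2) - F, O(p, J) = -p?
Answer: -96000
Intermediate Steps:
y(k) = k (y(k) = k²/k = k)
r(F, b) = -2 - F
((-4*(-4))*r(3, O(-3, 2)))*1200 = ((-4*(-4))*(-2 - 1*3))*1200 = (16*(-2 - 3))*1200 = (16*(-5))*1200 = -80*1200 = -96000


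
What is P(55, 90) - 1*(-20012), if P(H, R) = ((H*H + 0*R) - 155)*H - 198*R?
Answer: 160042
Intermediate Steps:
P(H, R) = -198*R + H*(-155 + H²) (P(H, R) = ((H² + 0) - 155)*H - 198*R = (H² - 155)*H - 198*R = (-155 + H²)*H - 198*R = H*(-155 + H²) - 198*R = -198*R + H*(-155 + H²))
P(55, 90) - 1*(-20012) = (55³ - 198*90 - 155*55) - 1*(-20012) = (166375 - 17820 - 8525) + 20012 = 140030 + 20012 = 160042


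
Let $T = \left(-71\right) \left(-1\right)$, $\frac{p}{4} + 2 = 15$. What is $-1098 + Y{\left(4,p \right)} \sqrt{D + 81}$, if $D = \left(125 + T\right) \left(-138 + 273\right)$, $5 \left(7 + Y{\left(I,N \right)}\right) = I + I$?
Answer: $-1098 - \frac{81 \sqrt{2949}}{5} \approx -1977.7$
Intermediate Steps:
$p = 52$ ($p = -8 + 4 \cdot 15 = -8 + 60 = 52$)
$T = 71$
$Y{\left(I,N \right)} = -7 + \frac{2 I}{5}$ ($Y{\left(I,N \right)} = -7 + \frac{I + I}{5} = -7 + \frac{2 I}{5}$)
$D = 26460$ ($D = \left(125 + 71\right) \left(-138 + 273\right) = 196 \cdot 135 = 26460$)
$-1098 + Y{\left(4,p \right)} \sqrt{D + 81} = -1098 + \left(-7 + \frac{2}{5} \cdot 4\right) \sqrt{26460 + 81} = -1098 + \left(-7 + \frac{8}{5}\right) \sqrt{26541} = -1098 - \frac{27 \cdot 3 \sqrt{2949}}{5} = -1098 - \frac{81 \sqrt{2949}}{5}$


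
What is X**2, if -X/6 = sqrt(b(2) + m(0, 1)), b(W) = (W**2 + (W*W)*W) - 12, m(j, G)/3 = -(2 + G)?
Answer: -324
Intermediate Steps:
m(j, G) = -6 - 3*G (m(j, G) = 3*(-(2 + G)) = 3*(-2 - G) = -6 - 3*G)
b(W) = -12 + W**2 + W**3 (b(W) = (W**2 + W**2*W) - 12 = (W**2 + W**3) - 12 = -12 + W**2 + W**3)
X = -18*I (X = -6*sqrt((-12 + 2**2 + 2**3) + (-6 - 3*1)) = -6*sqrt((-12 + 4 + 8) + (-6 - 3)) = -6*sqrt(0 - 9) = -18*I ≈ -18.0*I)
X**2 = (-18*I)**2 = -324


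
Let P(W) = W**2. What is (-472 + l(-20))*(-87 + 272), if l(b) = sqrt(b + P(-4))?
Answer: -87320 + 370*I ≈ -87320.0 + 370.0*I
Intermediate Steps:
l(b) = sqrt(16 + b) (l(b) = sqrt(b + (-4)**2) = sqrt(b + 16) = sqrt(16 + b))
(-472 + l(-20))*(-87 + 272) = (-472 + sqrt(16 - 20))*(-87 + 272) = (-472 + sqrt(-4))*185 = (-472 + 2*I)*185 = -87320 + 370*I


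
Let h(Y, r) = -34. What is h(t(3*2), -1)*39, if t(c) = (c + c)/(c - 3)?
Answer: -1326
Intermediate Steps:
t(c) = 2*c/(-3 + c) (t(c) = (2*c)/(-3 + c) = 2*c/(-3 + c))
h(t(3*2), -1)*39 = -34*39 = -1326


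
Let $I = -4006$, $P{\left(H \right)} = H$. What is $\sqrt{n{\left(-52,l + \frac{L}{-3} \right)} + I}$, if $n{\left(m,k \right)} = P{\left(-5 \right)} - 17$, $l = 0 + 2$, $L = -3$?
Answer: $2 i \sqrt{1007} \approx 63.467 i$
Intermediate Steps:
$l = 2$
$n{\left(m,k \right)} = -22$ ($n{\left(m,k \right)} = -5 - 17 = -22$)
$\sqrt{n{\left(-52,l + \frac{L}{-3} \right)} + I} = \sqrt{-22 - 4006} = \sqrt{-4028} = 2 i \sqrt{1007}$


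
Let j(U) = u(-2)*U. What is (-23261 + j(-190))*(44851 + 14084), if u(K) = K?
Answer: -1348491735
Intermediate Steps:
j(U) = -2*U
(-23261 + j(-190))*(44851 + 14084) = (-23261 - 2*(-190))*(44851 + 14084) = (-23261 + 380)*58935 = -22881*58935 = -1348491735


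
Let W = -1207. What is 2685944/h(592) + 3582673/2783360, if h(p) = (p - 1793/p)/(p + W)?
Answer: -2721842296182929617/970476914560 ≈ -2.8046e+6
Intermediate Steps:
h(p) = (p - 1793/p)/(-1207 + p) (h(p) = (p - 1793/p)/(p - 1207) = (p - 1793/p)/(-1207 + p))
2685944/h(592) + 3582673/2783360 = 2685944/(((-1793 + 592²)/(592*(-1207 + 592)))) + 3582673/2783360 = 2685944/(((1/592)*(-1793 + 350464)/(-615))) + 3582673*(1/2783360) = 2685944/(((1/592)*(-1/615)*348671)) + 3582673/2783360 = 2685944/(-348671/364080) + 3582673/2783360 = 2685944*(-364080/348671) + 3582673/2783360 = -977898491520/348671 + 3582673/2783360 = -2721842296182929617/970476914560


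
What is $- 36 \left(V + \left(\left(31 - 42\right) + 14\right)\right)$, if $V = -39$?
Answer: $1296$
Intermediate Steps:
$- 36 \left(V + \left(\left(31 - 42\right) + 14\right)\right) = - 36 \left(-39 + \left(\left(31 - 42\right) + 14\right)\right) = - 36 \left(-39 + \left(-11 + 14\right)\right) = - 36 \left(-39 + 3\right) = \left(-36\right) \left(-36\right) = 1296$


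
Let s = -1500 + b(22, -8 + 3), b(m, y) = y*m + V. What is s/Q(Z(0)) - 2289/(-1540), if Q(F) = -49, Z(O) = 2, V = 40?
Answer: 361423/10780 ≈ 33.527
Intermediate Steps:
b(m, y) = 40 + m*y (b(m, y) = y*m + 40 = m*y + 40 = 40 + m*y)
s = -1570 (s = -1500 + (40 + 22*(-8 + 3)) = -1500 + (40 + 22*(-5)) = -1500 + (40 - 110) = -1500 - 70 = -1570)
s/Q(Z(0)) - 2289/(-1540) = -1570/(-49) - 2289/(-1540) = -1570*(-1/49) - 2289*(-1/1540) = 1570/49 + 327/220 = 361423/10780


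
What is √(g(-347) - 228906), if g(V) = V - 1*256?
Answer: 3*I*√25501 ≈ 479.07*I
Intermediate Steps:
g(V) = -256 + V (g(V) = V - 256 = -256 + V)
√(g(-347) - 228906) = √((-256 - 347) - 228906) = √(-603 - 228906) = √(-229509) = 3*I*√25501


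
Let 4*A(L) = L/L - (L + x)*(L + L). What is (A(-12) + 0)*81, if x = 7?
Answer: -9639/4 ≈ -2409.8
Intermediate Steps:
A(L) = ¼ - L*(7 + L)/2 (A(L) = (L/L - (L + 7)*(L + L))/4 = (1 - (7 + L)*2*L)/4 = (1 - 2*L*(7 + L))/4 = ¼ - L*(7 + L)/2)
(A(-12) + 0)*81 = ((¼ - 7/2*(-12) - ½*(-12)²) + 0)*81 = ((¼ + 42 - ½*144) + 0)*81 = ((¼ + 42 - 72) + 0)*81 = (-119/4 + 0)*81 = -119/4*81 = -9639/4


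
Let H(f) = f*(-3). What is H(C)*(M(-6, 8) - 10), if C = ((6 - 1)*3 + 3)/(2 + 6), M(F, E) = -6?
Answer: 108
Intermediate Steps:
C = 9/4 (C = (5*3 + 3)/8 = (15 + 3)*(1/8) = 18*(1/8) = 9/4 ≈ 2.2500)
H(f) = -3*f
H(C)*(M(-6, 8) - 10) = (-3*9/4)*(-6 - 10) = -27/4*(-16) = 108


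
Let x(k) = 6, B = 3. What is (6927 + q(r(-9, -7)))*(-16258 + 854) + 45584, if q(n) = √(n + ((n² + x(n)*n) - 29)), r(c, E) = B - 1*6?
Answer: -106657924 - 15404*I*√41 ≈ -1.0666e+8 - 98634.0*I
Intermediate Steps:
r(c, E) = -3 (r(c, E) = 3 - 1*6 = 3 - 6 = -3)
q(n) = √(-29 + n² + 7*n) (q(n) = √(n + ((n² + 6*n) - 29)) = √(n + (-29 + n² + 6*n)) = √(-29 + n² + 7*n))
(6927 + q(r(-9, -7)))*(-16258 + 854) + 45584 = (6927 + √(-29 + (-3)² + 7*(-3)))*(-16258 + 854) + 45584 = (6927 + √(-29 + 9 - 21))*(-15404) + 45584 = (6927 + √(-41))*(-15404) + 45584 = (6927 + I*√41)*(-15404) + 45584 = (-106703508 - 15404*I*√41) + 45584 = -106657924 - 15404*I*√41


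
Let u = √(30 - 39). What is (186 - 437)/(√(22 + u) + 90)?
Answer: -251/(90 + √(22 + 3*I)) ≈ -2.6504 + 0.0089297*I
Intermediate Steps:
u = 3*I (u = √(-9) = 3*I ≈ 3.0*I)
(186 - 437)/(√(22 + u) + 90) = (186 - 437)/(√(22 + 3*I) + 90) = -251/(90 + √(22 + 3*I))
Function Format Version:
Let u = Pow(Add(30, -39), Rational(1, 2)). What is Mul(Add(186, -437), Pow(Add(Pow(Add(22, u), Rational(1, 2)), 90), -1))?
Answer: Mul(-251, Pow(Add(90, Pow(Add(22, Mul(3, I)), Rational(1, 2))), -1)) ≈ Add(-2.6504, Mul(0.0089297, I))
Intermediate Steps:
u = Mul(3, I) (u = Pow(-9, Rational(1, 2)) = Mul(3, I) ≈ Mul(3.0000, I))
Mul(Add(186, -437), Pow(Add(Pow(Add(22, u), Rational(1, 2)), 90), -1)) = Mul(Add(186, -437), Pow(Add(Pow(Add(22, Mul(3, I)), Rational(1, 2)), 90), -1)) = Mul(-251, Pow(Add(90, Pow(Add(22, Mul(3, I)), Rational(1, 2))), -1))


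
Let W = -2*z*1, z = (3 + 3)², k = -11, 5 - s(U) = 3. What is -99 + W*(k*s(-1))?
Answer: 1485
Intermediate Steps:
s(U) = 2 (s(U) = 5 - 1*3 = 5 - 3 = 2)
z = 36 (z = 6² = 36)
W = -72 (W = -2*36*1 = -72*1 = -72)
-99 + W*(k*s(-1)) = -99 - (-792)*2 = -99 - 72*(-22) = -99 + 1584 = 1485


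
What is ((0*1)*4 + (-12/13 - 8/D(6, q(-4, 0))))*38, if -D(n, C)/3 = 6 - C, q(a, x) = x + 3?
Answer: -152/117 ≈ -1.2991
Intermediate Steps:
q(a, x) = 3 + x
D(n, C) = -18 + 3*C (D(n, C) = -3*(6 - C) = -18 + 3*C)
((0*1)*4 + (-12/13 - 8/D(6, q(-4, 0))))*38 = ((0*1)*4 + (-12/13 - 8/(-18 + 3*(3 + 0))))*38 = (0*4 + (-12*1/13 - 8/(-18 + 3*3)))*38 = (0 + (-12/13 - 8/(-18 + 9)))*38 = (0 + (-12/13 - 8/(-9)))*38 = (0 + (-12/13 - 8*(-1/9)))*38 = (0 + (-12/13 + 8/9))*38 = (0 - 4/117)*38 = -4/117*38 = -152/117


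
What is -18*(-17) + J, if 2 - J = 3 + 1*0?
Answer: 305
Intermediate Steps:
J = -1 (J = 2 - (3 + 1*0) = 2 - (3 + 0) = 2 - 1*3 = 2 - 3 = -1)
-18*(-17) + J = -18*(-17) - 1 = 306 - 1 = 305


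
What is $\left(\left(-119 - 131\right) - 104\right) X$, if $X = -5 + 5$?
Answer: $0$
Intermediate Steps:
$X = 0$
$\left(\left(-119 - 131\right) - 104\right) X = \left(\left(-119 - 131\right) - 104\right) 0 = \left(-250 - 104\right) 0 = \left(-354\right) 0 = 0$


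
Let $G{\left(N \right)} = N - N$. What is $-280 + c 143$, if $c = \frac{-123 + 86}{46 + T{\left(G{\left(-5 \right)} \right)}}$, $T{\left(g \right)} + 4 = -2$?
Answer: $- \frac{16491}{40} \approx -412.27$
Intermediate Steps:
$G{\left(N \right)} = 0$
$T{\left(g \right)} = -6$ ($T{\left(g \right)} = -4 - 2 = -6$)
$c = - \frac{37}{40}$ ($c = \frac{-123 + 86}{46 - 6} = - \frac{37}{40} \approx -0.925$)
$-280 + c 143 = -280 - \frac{5291}{40} = - \frac{16491}{40}$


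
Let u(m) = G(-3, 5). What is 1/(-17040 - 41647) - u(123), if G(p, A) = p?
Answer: 176060/58687 ≈ 3.0000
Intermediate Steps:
u(m) = -3
1/(-17040 - 41647) - u(123) = 1/(-17040 - 41647) - 1*(-3) = 1/(-58687) + 3 = -1/58687 + 3 = 176060/58687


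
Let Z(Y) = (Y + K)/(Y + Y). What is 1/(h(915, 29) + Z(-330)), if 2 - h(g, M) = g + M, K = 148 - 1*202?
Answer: -55/51778 ≈ -0.0010622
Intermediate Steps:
K = -54 (K = 148 - 202 = -54)
h(g, M) = 2 - M - g (h(g, M) = 2 - (g + M) = 2 - (M + g) = 2 + (-M - g) = 2 - M - g)
Z(Y) = (-54 + Y)/(2*Y) (Z(Y) = (Y - 54)/(Y + Y) = (-54 + Y)/((2*Y)) = (-54 + Y)*(1/(2*Y)) = (-54 + Y)/(2*Y))
1/(h(915, 29) + Z(-330)) = 1/((2 - 1*29 - 1*915) + (½)*(-54 - 330)/(-330)) = 1/((2 - 29 - 915) + (½)*(-1/330)*(-384)) = 1/(-942 + 32/55) = 1/(-51778/55) = -55/51778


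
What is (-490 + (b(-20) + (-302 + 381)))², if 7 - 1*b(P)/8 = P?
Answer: 38025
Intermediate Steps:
b(P) = 56 - 8*P
(-490 + (b(-20) + (-302 + 381)))² = (-490 + ((56 - 8*(-20)) + (-302 + 381)))² = (-490 + ((56 + 160) + 79))² = (-490 + (216 + 79))² = (-490 + 295)² = (-195)² = 38025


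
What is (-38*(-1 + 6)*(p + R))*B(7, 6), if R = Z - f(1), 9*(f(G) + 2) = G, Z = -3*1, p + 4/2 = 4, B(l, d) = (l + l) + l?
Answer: -10640/3 ≈ -3546.7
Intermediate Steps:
B(l, d) = 3*l (B(l, d) = 2*l + l = 3*l)
p = 2 (p = -2 + 4 = 2)
Z = -3
f(G) = -2 + G/9
R = -10/9 (R = -3 - (-2 + (⅑)*1) = -3 - (-2 + ⅑) = -3 - 1*(-17/9) = -3 + 17/9 = -10/9 ≈ -1.1111)
(-38*(-1 + 6)*(p + R))*B(7, 6) = (-38*(-1 + 6)*(2 - 10/9))*(3*7) = -190*8/9*21 = -38*40/9*21 = -1520/9*21 = -10640/3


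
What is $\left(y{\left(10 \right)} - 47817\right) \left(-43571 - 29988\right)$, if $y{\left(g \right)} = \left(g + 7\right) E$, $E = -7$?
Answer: $3526124224$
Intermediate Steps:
$y{\left(g \right)} = -49 - 7 g$ ($y{\left(g \right)} = \left(g + 7\right) \left(-7\right) = \left(7 + g\right) \left(-7\right) = -49 - 7 g$)
$\left(y{\left(10 \right)} - 47817\right) \left(-43571 - 29988\right) = \left(\left(-49 - 70\right) - 47817\right) \left(-43571 - 29988\right) = \left(\left(-49 - 70\right) - 47817\right) \left(-73559\right) = \left(-119 - 47817\right) \left(-73559\right) = \left(-47936\right) \left(-73559\right) = 3526124224$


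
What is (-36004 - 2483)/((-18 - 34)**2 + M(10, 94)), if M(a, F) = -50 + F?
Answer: -12829/916 ≈ -14.005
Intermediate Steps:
(-36004 - 2483)/((-18 - 34)**2 + M(10, 94)) = (-36004 - 2483)/((-18 - 34)**2 + (-50 + 94)) = -38487/((-52)**2 + 44) = -38487/(2704 + 44) = -38487/2748 = -38487*1/2748 = -12829/916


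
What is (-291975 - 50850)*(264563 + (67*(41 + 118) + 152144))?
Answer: -146509692000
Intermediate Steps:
(-291975 - 50850)*(264563 + (67*(41 + 118) + 152144)) = -342825*(264563 + (67*159 + 152144)) = -342825*(264563 + (10653 + 152144)) = -342825*(264563 + 162797) = -342825*427360 = -146509692000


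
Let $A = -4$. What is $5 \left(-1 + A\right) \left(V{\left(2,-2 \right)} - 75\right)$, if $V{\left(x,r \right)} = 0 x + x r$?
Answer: $1975$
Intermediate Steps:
$V{\left(x,r \right)} = r x$ ($V{\left(x,r \right)} = 0 + r x = r x$)
$5 \left(-1 + A\right) \left(V{\left(2,-2 \right)} - 75\right) = 5 \left(-1 - 4\right) \left(\left(-2\right) 2 - 75\right) = 5 \left(-5\right) \left(-4 - 75\right) = \left(-25\right) \left(-79\right) = 1975$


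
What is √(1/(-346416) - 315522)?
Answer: I*√2366494769031603/86604 ≈ 561.71*I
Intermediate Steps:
√(1/(-346416) - 315522) = √(-1/346416 - 315522) = √(-109301869153/346416) = I*√2366494769031603/86604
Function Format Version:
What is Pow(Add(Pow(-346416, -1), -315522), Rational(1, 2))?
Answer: Mul(Rational(1, 86604), I, Pow(2366494769031603, Rational(1, 2))) ≈ Mul(561.71, I)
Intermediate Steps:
Pow(Add(Pow(-346416, -1), -315522), Rational(1, 2)) = Pow(Add(Rational(-1, 346416), -315522), Rational(1, 2)) = Pow(Rational(-109301869153, 346416), Rational(1, 2)) = Mul(Rational(1, 86604), I, Pow(2366494769031603, Rational(1, 2)))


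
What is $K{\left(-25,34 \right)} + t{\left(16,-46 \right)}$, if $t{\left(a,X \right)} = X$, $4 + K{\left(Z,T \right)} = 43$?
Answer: $-7$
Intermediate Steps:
$K{\left(Z,T \right)} = 39$ ($K{\left(Z,T \right)} = -4 + 43 = 39$)
$K{\left(-25,34 \right)} + t{\left(16,-46 \right)} = 39 - 46 = -7$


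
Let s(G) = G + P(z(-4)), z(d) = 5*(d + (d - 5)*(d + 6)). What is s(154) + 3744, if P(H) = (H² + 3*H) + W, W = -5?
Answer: 15663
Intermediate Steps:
z(d) = 5*d + 5*(-5 + d)*(6 + d) (z(d) = 5*(d + (-5 + d)*(6 + d)) = 5*d + 5*(-5 + d)*(6 + d))
P(H) = -5 + H² + 3*H (P(H) = (H² + 3*H) - 5 = -5 + H² + 3*H)
s(G) = 11765 + G (s(G) = G + (-5 + (-150 + 5*(-4)² + 10*(-4))² + 3*(-150 + 5*(-4)² + 10*(-4))) = G + (-5 + (-150 + 5*16 - 40)² + 3*(-150 + 5*16 - 40)) = G + (-5 + (-150 + 80 - 40)² + 3*(-150 + 80 - 40)) = G + (-5 + (-110)² + 3*(-110)) = G + (-5 + 12100 - 330) = G + 11765 = 11765 + G)
s(154) + 3744 = (11765 + 154) + 3744 = 11919 + 3744 = 15663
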